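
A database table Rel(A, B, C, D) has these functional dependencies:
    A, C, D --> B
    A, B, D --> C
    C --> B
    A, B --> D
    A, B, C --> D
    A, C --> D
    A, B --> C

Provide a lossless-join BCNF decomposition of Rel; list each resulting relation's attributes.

Candidate keys of the original relation: {A, B}, {A, C}.
{A, B, C, D}: {C} determines {B, C} here but is not a superkey — split on C --> B, giving {B, C} and {A, C, D}.
{B, C}: every determinant is a superkey — BCNF.
{A, C, D}: every determinant is a superkey — BCNF.

{A, C, D}; {B, C}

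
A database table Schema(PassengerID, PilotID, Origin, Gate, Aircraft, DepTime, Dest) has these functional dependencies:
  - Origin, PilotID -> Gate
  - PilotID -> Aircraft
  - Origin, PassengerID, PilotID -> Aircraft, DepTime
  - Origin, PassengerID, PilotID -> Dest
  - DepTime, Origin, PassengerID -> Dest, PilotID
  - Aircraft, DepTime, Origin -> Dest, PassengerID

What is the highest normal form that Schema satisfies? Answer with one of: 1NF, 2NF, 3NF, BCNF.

Candidate keys: {Aircraft, DepTime, Origin}, {DepTime, Origin, PassengerID}, {DepTime, Origin, PilotID}, {Origin, PassengerID, PilotID}. Prime attributes: {Aircraft, DepTime, Origin, PassengerID, PilotID}.
Origin, PilotID -> Gate breaks BCNF: {Origin, PilotID}⁺ = {Aircraft, Gate, Origin, PilotID}, so {Origin, PilotID} is not a superkey.
Origin, PilotID -> Gate has non-prime {Gate} on the right and a non-superkey on the left, so 3NF fails.
Since {Origin, PilotID} ⊂ {DepTime, Origin, PilotID} and {Origin, PilotID}⁺ ⊇ {Gate} with {Gate} non-prime, there is a partial dependency; 2NF fails.

1NF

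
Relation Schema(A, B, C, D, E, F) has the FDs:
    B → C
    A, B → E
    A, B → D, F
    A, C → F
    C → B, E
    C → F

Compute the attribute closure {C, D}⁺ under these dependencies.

Start with {C, D}.
C → B, E applies; add {B, E} → now {B, C, D, E}.
C → F applies; add {F} → now {B, C, D, E, F}.
No further FD applies.

{B, C, D, E, F}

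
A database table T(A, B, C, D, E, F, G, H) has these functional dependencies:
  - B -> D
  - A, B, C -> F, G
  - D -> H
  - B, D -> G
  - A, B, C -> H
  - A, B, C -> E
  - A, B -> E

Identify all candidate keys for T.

{A, B, C}

Attributes never on any right-hand side: {A, B, C} — every candidate key must contain all of them.
{A, B, C}⁺ = {A, B, C, D, E, F, G, H} — all of the relation — so {A, B, C} is a candidate key.
Every other attribute set either contains this one or has a smaller closure.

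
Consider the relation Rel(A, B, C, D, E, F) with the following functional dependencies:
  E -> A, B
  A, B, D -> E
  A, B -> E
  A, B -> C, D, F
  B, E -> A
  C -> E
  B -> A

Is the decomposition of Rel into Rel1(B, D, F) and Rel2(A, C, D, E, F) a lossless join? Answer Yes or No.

Rel1 ∩ Rel2 = {D, F}; its closure under F is {D, F}.
Neither Rel1 nor Rel2 is contained in that closure, so the decomposition is lossy.

No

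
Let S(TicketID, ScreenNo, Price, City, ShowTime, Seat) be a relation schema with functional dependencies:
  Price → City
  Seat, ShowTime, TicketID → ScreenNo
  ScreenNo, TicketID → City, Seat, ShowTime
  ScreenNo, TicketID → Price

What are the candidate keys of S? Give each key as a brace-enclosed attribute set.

{ScreenNo, TicketID}, {Seat, ShowTime, TicketID}

No FD produces {TicketID}, so it must be in every candidate key.
Closure of {ScreenNo, TicketID} is {City, Price, ScreenNo, Seat, ShowTime, TicketID}, the whole schema; {ScreenNo, TicketID} is a candidate key.
Closure of {Seat, ShowTime, TicketID} is {City, Price, ScreenNo, Seat, ShowTime, TicketID}, the whole schema; {Seat, ShowTime, TicketID} is a candidate key.
Any other superkey properly contains one of these, so there are no further candidate keys.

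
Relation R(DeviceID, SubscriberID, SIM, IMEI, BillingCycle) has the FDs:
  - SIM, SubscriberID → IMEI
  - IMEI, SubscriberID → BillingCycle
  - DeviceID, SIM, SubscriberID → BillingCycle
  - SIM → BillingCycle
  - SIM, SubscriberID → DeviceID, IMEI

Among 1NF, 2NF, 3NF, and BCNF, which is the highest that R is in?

Candidate key: {SIM, SubscriberID}. Prime attributes: {SIM, SubscriberID}.
IMEI, SubscriberID → BillingCycle breaks BCNF: {IMEI, SubscriberID}⁺ = {BillingCycle, IMEI, SubscriberID}, so {IMEI, SubscriberID} is not a superkey.
Because {BillingCycle} is non-prime and the left side of IMEI, SubscriberID → BillingCycle is not a superkey, the relation is not in 3NF.
Since {SIM} ⊂ {SIM, SubscriberID} and {SIM}⁺ ⊇ {BillingCycle} with {BillingCycle} non-prime, there is a partial dependency; 2NF fails.

1NF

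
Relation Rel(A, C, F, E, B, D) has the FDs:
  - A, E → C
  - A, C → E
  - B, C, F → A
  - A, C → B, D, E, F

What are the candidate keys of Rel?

{A, C}, {A, E}, {B, C, F}

{A, C}⁺ = {A, B, C, D, E, F}, which is every attribute, so {A, C} is a candidate key.
{A, E}⁺ = {A, B, C, D, E, F}, which is every attribute, so {A, E} is a candidate key.
{B, C, F}⁺ = {A, B, C, D, E, F}, which is every attribute, so {B, C, F} is a candidate key.
These are minimal and exhaustive — every other superkey contains one of them.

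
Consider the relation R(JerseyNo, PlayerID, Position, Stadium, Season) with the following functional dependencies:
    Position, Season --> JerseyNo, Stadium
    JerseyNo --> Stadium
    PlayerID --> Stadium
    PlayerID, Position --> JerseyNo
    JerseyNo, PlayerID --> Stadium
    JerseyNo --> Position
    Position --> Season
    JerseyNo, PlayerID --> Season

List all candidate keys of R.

{JerseyNo, PlayerID}, {PlayerID, Position}

Attributes never on any right-hand side: {PlayerID} — every candidate key must contain it.
{JerseyNo, PlayerID}⁺ = {JerseyNo, PlayerID, Position, Season, Stadium}, which is every attribute, so {JerseyNo, PlayerID} is a candidate key.
{PlayerID, Position}⁺ = {JerseyNo, PlayerID, Position, Season, Stadium}, which is every attribute, so {PlayerID, Position} is a candidate key.
No proper subset of any of these is a key, and no other minimal superkey exists.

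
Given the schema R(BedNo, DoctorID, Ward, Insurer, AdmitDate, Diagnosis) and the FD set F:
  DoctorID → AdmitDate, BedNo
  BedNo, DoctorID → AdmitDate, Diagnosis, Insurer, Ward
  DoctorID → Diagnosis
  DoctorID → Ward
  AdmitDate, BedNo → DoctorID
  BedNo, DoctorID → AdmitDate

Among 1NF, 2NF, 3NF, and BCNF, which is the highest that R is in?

Candidate keys: {AdmitDate, BedNo}, {DoctorID}. Prime attributes: {AdmitDate, BedNo, DoctorID}.
The left-hand side of every FD is a superkey, so BCNF is satisfied.

BCNF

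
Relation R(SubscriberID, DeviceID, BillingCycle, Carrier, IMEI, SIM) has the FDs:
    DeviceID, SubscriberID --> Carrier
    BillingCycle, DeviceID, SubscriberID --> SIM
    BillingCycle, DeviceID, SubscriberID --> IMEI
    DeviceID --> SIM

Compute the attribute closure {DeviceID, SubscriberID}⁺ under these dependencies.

Start with {DeviceID, SubscriberID}.
DeviceID, SubscriberID --> Carrier applies; add {Carrier} → now {Carrier, DeviceID, SubscriberID}.
DeviceID --> SIM applies; add {SIM} → now {Carrier, DeviceID, SIM, SubscriberID}.
No further FD applies.

{Carrier, DeviceID, SIM, SubscriberID}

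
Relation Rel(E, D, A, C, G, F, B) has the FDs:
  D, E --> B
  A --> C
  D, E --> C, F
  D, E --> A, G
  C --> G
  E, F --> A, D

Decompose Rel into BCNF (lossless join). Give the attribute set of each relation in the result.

Candidate keys of the original relation: {D, E}, {E, F}.
Within {A, B, C, D, E, F, G}: {A}⁺ ∩ {A, B, C, D, E, F, G} = {A, C, G}, not the whole set, so A --> C, G violates BCNF; decompose into {A, C, G} and {A, B, D, E, F}.
Within {A, C, G}: {C}⁺ ∩ {A, C, G} = {C, G}, not the whole set, so C --> G violates BCNF; decompose into {C, G} and {A, C}.
{C, G}: every determinant is a superkey — BCNF.
{A, C}: every determinant is a superkey — BCNF.
{A, B, D, E, F}: every determinant is a superkey — BCNF.

{A, B, D, E, F}; {A, C}; {C, G}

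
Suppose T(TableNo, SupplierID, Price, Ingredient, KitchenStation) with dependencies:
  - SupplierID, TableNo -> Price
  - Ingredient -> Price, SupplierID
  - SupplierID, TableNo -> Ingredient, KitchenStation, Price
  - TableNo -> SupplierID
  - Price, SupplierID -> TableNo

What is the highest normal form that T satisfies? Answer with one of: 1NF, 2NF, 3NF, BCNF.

BCNF

Candidate keys: {Ingredient}, {Price, SupplierID}, {TableNo}. Prime attributes: {Ingredient, Price, SupplierID, TableNo}.
Every FD has a superkey on the left, so the relation is in BCNF.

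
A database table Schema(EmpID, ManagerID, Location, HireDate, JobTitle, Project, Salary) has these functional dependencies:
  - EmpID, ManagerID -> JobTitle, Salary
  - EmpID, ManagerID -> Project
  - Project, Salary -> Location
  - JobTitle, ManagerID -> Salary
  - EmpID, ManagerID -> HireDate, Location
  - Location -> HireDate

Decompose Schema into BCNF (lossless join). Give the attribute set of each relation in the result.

Candidate key of the original relation: {EmpID, ManagerID}.
Within {EmpID, HireDate, JobTitle, Location, ManagerID, Project, Salary}: {Project, Salary}⁺ ∩ {EmpID, HireDate, JobTitle, Location, ManagerID, Project, Salary} = {HireDate, Location, Project, Salary}, not the whole set, so Project, Salary -> HireDate, Location violates BCNF; decompose into {HireDate, Location, Project, Salary} and {EmpID, JobTitle, ManagerID, Project, Salary}.
Within {HireDate, Location, Project, Salary}: {Location}⁺ ∩ {HireDate, Location, Project, Salary} = {HireDate, Location}, not the whole set, so Location -> HireDate violates BCNF; decompose into {HireDate, Location} and {Location, Project, Salary}.
{HireDate, Location} has no BCNF violation.
{Location, Project, Salary} has no BCNF violation.
Within {EmpID, JobTitle, ManagerID, Project, Salary}: {JobTitle, ManagerID}⁺ ∩ {EmpID, JobTitle, ManagerID, Project, Salary} = {JobTitle, ManagerID, Salary}, not the whole set, so JobTitle, ManagerID -> Salary violates BCNF; decompose into {JobTitle, ManagerID, Salary} and {EmpID, JobTitle, ManagerID, Project}.
{JobTitle, ManagerID, Salary} has no BCNF violation.
{EmpID, JobTitle, ManagerID, Project} has no BCNF violation.

{EmpID, JobTitle, ManagerID, Project}; {HireDate, Location}; {JobTitle, ManagerID, Salary}; {Location, Project, Salary}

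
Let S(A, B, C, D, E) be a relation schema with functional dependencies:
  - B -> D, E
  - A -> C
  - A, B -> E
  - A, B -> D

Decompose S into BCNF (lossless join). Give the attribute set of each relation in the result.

Candidate key of the original relation: {A, B}.
In {A, B, C, D, E}, {B} is not a superkey ({B}⁺ restricted to this set is {B, D, E}), so split on B -> D, E into {B, D, E} and {A, B, C}.
{B, D, E}: every determinant is a superkey — BCNF.
In {A, B, C}, {A} is not a superkey ({A}⁺ restricted to this set is {A, C}), so split on A -> C into {A, C} and {A, B}.
{A, C}: every determinant is a superkey — BCNF.
{A, B}: every determinant is a superkey — BCNF.

{A, B}; {A, C}; {B, D, E}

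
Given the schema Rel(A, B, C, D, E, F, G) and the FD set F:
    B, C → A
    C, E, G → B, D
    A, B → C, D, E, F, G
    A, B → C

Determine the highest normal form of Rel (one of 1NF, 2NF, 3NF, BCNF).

BCNF

Candidate keys: {A, B}, {B, C}, {C, E, G}. Prime attributes: {A, B, C, E, G}.
The left-hand side of every FD is a superkey, so BCNF is satisfied.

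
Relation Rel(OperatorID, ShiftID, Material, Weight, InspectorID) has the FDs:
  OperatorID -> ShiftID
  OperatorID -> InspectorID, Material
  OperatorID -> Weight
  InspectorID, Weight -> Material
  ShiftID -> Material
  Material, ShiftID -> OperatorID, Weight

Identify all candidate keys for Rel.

{OperatorID}, {ShiftID}

{OperatorID}⁺ = {InspectorID, Material, OperatorID, ShiftID, Weight} — all of the relation — so {OperatorID} is a candidate key.
{ShiftID}⁺ = {InspectorID, Material, OperatorID, ShiftID, Weight} — all of the relation — so {ShiftID} is a candidate key.
No proper subset of any of these is a key, and no other minimal superkey exists.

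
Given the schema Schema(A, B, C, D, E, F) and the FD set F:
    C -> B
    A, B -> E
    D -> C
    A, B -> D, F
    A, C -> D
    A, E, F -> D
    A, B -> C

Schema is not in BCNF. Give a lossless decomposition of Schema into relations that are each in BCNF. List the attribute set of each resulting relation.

{A, D, E, F}; {B, C}; {C, D}

Candidate keys of the original relation: {A, B}, {A, C}, {A, D}, {A, E, F}.
Within {A, B, C, D, E, F}: {C}⁺ ∩ {A, B, C, D, E, F} = {B, C}, not the whole set, so C -> B violates BCNF; decompose into {B, C} and {A, C, D, E, F}.
{B, C} is in BCNF.
Within {A, C, D, E, F}: {D}⁺ ∩ {A, C, D, E, F} = {C, D}, not the whole set, so D -> C violates BCNF; decompose into {C, D} and {A, D, E, F}.
{C, D} is in BCNF.
{A, D, E, F} is in BCNF.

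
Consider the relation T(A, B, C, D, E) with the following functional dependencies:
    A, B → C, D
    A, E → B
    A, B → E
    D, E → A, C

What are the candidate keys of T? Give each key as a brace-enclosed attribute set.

{A, B}, {A, E}, {D, E}

{A, B}⁺ = {A, B, C, D, E} — all of the relation — so {A, B} is a candidate key.
{A, E}⁺ = {A, B, C, D, E} — all of the relation — so {A, E} is a candidate key.
{D, E}⁺ = {A, B, C, D, E} — all of the relation — so {D, E} is a candidate key.
No proper subset of any of these is a key, and no other minimal superkey exists.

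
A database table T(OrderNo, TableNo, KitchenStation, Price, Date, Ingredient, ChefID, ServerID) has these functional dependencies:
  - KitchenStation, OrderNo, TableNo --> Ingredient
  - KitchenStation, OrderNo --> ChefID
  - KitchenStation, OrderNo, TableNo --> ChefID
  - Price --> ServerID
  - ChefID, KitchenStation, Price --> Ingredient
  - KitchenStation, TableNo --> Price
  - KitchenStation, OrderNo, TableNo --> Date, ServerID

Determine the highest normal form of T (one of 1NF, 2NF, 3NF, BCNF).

Candidate key: {KitchenStation, OrderNo, TableNo}. Prime attributes: {KitchenStation, OrderNo, TableNo}.
KitchenStation, OrderNo --> ChefID: {KitchenStation, OrderNo}⁺ = {ChefID, KitchenStation, OrderNo}, which is not all of the attributes, so the left side is not a superkey — BCNF is violated.
KitchenStation, OrderNo --> ChefID has non-prime {ChefID} on the right and a non-superkey on the left, so 3NF fails.
{KitchenStation, OrderNo} is a proper subset of the key {KitchenStation, OrderNo, TableNo}, and {KitchenStation, OrderNo}⁺ contains the non-prime attribute {ChefID} — a partial dependency, so 2NF is violated.

1NF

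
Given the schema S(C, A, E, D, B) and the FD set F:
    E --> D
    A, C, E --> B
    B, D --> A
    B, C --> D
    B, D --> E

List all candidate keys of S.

No FD produces {C}, so it must be in every candidate key.
{B, C} is a candidate key since {B, C}⁺ = {A, B, C, D, E} covers every attribute.
{A, C, E} is a candidate key since {A, C, E}⁺ = {A, B, C, D, E} covers every attribute.
No proper subset of any of these is a key, and no other minimal superkey exists.

{A, C, E}, {B, C}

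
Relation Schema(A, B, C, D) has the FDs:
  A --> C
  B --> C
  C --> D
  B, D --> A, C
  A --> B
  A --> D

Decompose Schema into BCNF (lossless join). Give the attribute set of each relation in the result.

Candidate keys of the original relation: {A}, {B}.
In {A, B, C, D}, {C} is not a superkey ({C}⁺ restricted to this set is {C, D}), so split on C --> D into {C, D} and {A, B, C}.
{C, D} has no BCNF violation.
{A, B, C} has no BCNF violation.

{A, B, C}; {C, D}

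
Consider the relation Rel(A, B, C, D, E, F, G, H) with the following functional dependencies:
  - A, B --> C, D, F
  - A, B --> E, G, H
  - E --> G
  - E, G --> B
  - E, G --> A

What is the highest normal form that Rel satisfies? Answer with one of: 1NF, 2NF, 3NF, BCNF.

BCNF

Candidate keys: {A, B}, {E}. Prime attributes: {A, B, E}.
Every FD has a superkey on the left, so the relation is in BCNF.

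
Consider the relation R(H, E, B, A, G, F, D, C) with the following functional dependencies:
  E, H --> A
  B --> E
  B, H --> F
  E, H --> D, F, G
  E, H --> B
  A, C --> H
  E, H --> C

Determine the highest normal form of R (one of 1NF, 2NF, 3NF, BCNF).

3NF

Candidate keys: {A, B, C}, {A, C, E}, {B, H}, {E, H}. Prime attributes: {A, B, C, E, H}.
B --> E: {B}⁺ = {B, E}, which is not all of the attributes, so the left side is not a superkey — BCNF is violated.
Its right-hand attributes {E} are all prime, as are those of every other non-superkey FD — the relation is in 3NF.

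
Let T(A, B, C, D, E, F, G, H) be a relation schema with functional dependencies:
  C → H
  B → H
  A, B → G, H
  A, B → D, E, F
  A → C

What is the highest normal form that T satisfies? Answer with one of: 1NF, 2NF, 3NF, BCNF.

1NF

Candidate key: {A, B}. Prime attributes: {A, B}.
For C → H we have {C}⁺ = {C, H}; {C} is not a superkey, so BCNF fails.
C → H determines the non-prime attribute {H} from a non-superkey — 3NF is violated.
Since {A} ⊂ {A, B} and {A}⁺ ⊇ {C, H} with {C, H} non-prime, there is a partial dependency; 2NF fails.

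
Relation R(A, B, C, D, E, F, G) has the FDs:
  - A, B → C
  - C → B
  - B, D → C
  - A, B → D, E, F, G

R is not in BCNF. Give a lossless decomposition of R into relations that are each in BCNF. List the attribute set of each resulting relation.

{A, C, D, E, F, G}; {B, C}

Candidate keys of the original relation: {A, B}, {A, C}.
{A, B, C, D, E, F, G}: {C} determines {B, C} here but is not a superkey — split on C → B, giving {B, C} and {A, C, D, E, F, G}.
{B, C} is in BCNF.
{A, C, D, E, F, G} is in BCNF.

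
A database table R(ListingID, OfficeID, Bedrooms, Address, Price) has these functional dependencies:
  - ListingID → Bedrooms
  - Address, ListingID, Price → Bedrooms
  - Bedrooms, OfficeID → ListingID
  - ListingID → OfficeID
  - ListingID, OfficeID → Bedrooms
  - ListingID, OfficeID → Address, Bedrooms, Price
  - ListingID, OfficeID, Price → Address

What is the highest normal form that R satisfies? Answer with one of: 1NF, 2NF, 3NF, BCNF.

Candidate keys: {Bedrooms, OfficeID}, {ListingID}. Prime attributes: {Bedrooms, ListingID, OfficeID}.
The left-hand side of every FD is a superkey, so BCNF is satisfied.

BCNF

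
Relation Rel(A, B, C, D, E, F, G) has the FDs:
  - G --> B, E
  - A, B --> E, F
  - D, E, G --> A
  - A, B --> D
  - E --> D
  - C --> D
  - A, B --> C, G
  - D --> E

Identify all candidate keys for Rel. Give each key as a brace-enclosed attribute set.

{G} is a candidate key since {G}⁺ = {A, B, C, D, E, F, G} covers every attribute.
{A, B} is a candidate key since {A, B}⁺ = {A, B, C, D, E, F, G} covers every attribute.
These are minimal and exhaustive — every other superkey contains one of them.

{A, B}, {G}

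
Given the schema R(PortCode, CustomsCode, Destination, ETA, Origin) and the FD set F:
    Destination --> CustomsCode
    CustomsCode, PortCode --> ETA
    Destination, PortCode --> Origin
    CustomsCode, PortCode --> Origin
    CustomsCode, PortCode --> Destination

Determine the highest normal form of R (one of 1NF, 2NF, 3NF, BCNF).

3NF

Candidate keys: {CustomsCode, PortCode}, {Destination, PortCode}. Prime attributes: {CustomsCode, Destination, PortCode}.
Destination --> CustomsCode: {Destination}⁺ = {CustomsCode, Destination}, which is not all of the attributes, so the left side is not a superkey — BCNF is violated.
Since {CustomsCode} ⊆ prime attributes and every other non-superkey FD also has a prime right side, the schema is in 3NF.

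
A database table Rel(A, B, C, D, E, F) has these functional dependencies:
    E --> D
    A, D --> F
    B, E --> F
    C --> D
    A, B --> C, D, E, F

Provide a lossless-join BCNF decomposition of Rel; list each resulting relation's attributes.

{A, B, C, E}; {B, E, F}; {D, E}

Candidate key of the original relation: {A, B}.
{A, B, C, D, E, F}: {E} determines {D, E} here but is not a superkey — split on E --> D, giving {D, E} and {A, B, C, E, F}.
{D, E}: every determinant is a superkey — BCNF.
{A, B, C, E, F}: {B, E} determines {B, E, F} here but is not a superkey — split on B, E --> F, giving {B, E, F} and {A, B, C, E}.
{B, E, F}: every determinant is a superkey — BCNF.
{A, B, C, E}: every determinant is a superkey — BCNF.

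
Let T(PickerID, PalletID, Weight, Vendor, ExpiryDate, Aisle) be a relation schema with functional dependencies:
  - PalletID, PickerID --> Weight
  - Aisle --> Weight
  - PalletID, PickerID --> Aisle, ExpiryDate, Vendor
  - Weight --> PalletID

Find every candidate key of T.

{Aisle, PickerID}, {PalletID, PickerID}, {PickerID, Weight}

Attributes never on any right-hand side: {PickerID} — every candidate key must contain it.
{Aisle, PickerID} is a candidate key since {Aisle, PickerID}⁺ = {Aisle, ExpiryDate, PalletID, PickerID, Vendor, Weight} covers every attribute.
{PalletID, PickerID} is a candidate key since {PalletID, PickerID}⁺ = {Aisle, ExpiryDate, PalletID, PickerID, Vendor, Weight} covers every attribute.
{PickerID, Weight} is a candidate key since {PickerID, Weight}⁺ = {Aisle, ExpiryDate, PalletID, PickerID, Vendor, Weight} covers every attribute.
These are minimal and exhaustive — every other superkey contains one of them.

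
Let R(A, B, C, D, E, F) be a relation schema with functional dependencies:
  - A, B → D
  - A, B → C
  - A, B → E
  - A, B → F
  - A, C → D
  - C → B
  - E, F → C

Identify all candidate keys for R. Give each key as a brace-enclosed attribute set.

No FD produces {A}, so it must be in every candidate key.
{A, B}⁺ = {A, B, C, D, E, F}, which is every attribute, so {A, B} is a candidate key.
{A, C}⁺ = {A, B, C, D, E, F}, which is every attribute, so {A, C} is a candidate key.
{A, E, F}⁺ = {A, B, C, D, E, F}, which is every attribute, so {A, E, F} is a candidate key.
No proper subset of any of these is a key, and no other minimal superkey exists.

{A, B}, {A, C}, {A, E, F}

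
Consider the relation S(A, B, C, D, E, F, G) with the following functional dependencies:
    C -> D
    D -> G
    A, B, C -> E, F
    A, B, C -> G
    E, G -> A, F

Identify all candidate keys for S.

Attributes never on any right-hand side: {B, C} — every candidate key must contain all of them.
{A, B, C} is a candidate key since {A, B, C}⁺ = {A, B, C, D, E, F, G} covers every attribute.
{B, C, E} is a candidate key since {B, C, E}⁺ = {A, B, C, D, E, F, G} covers every attribute.
No proper subset of any of these is a key, and no other minimal superkey exists.

{A, B, C}, {B, C, E}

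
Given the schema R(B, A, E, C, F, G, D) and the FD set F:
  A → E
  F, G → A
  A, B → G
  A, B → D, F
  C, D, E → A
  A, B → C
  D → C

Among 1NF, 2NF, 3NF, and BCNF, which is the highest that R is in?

Candidate keys: {A, B}, {B, D, E}, {B, F, G}. Prime attributes: {A, B, D, E, F, G}.
A → E breaks BCNF: {A}⁺ = {A, E}, so {A} is not a superkey.
D → C determines the non-prime attribute {C} from a non-superkey — 3NF is violated.
The proper key subset {D} of {B, D, E} determines non-prime {C}, so the relation is not even in 2NF.

1NF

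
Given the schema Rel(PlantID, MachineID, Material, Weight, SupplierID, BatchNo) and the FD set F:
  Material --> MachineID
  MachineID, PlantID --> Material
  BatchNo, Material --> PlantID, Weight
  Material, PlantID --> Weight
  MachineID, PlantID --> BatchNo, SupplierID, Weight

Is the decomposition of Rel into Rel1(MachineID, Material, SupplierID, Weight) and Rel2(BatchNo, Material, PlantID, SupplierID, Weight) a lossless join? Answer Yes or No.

Common attributes: {Material, SupplierID, Weight}; their closure is {MachineID, Material, SupplierID, Weight}.
This includes all of Rel1, so the common attributes are a superkey of Rel1 — the join is lossless.

Yes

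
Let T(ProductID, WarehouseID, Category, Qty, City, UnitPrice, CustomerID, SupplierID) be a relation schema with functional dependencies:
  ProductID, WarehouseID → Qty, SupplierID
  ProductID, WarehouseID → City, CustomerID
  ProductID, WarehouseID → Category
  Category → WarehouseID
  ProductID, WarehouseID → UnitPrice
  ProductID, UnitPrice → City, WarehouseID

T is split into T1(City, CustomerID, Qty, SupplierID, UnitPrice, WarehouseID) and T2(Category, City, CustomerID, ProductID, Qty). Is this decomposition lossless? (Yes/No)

No

T1 ∩ T2 = {City, CustomerID, Qty}; its closure under F is {City, CustomerID, Qty}.
T1 ⊄ {City, CustomerID, Qty} and T2 ⊄ {City, CustomerID, Qty}, so the split is lossy.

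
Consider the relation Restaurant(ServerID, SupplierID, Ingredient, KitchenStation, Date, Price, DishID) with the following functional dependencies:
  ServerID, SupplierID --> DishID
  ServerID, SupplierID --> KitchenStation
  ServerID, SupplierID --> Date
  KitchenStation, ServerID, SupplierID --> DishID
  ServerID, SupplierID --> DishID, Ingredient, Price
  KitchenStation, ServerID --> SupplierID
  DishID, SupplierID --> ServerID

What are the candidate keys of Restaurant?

{DishID, SupplierID} is a candidate key since {DishID, SupplierID}⁺ = {Date, DishID, Ingredient, KitchenStation, Price, ServerID, SupplierID} covers every attribute.
{KitchenStation, ServerID} is a candidate key since {KitchenStation, ServerID}⁺ = {Date, DishID, Ingredient, KitchenStation, Price, ServerID, SupplierID} covers every attribute.
{ServerID, SupplierID} is a candidate key since {ServerID, SupplierID}⁺ = {Date, DishID, Ingredient, KitchenStation, Price, ServerID, SupplierID} covers every attribute.
These are minimal and exhaustive — every other superkey contains one of them.

{DishID, SupplierID}, {KitchenStation, ServerID}, {ServerID, SupplierID}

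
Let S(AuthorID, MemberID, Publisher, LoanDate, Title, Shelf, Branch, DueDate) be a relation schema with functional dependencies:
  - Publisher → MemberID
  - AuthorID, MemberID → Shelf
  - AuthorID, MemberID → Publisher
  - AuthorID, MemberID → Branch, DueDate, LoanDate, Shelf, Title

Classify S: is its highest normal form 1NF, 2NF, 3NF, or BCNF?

3NF

Candidate keys: {AuthorID, MemberID}, {AuthorID, Publisher}. Prime attributes: {AuthorID, MemberID, Publisher}.
Publisher → MemberID: {Publisher}⁺ = {MemberID, Publisher}, which is not all of the attributes, so the left side is not a superkey — BCNF is violated.
But every attribute on its right side ({MemberID}) is prime, and the same holds for every other non-superkey FD, so 3NF still holds.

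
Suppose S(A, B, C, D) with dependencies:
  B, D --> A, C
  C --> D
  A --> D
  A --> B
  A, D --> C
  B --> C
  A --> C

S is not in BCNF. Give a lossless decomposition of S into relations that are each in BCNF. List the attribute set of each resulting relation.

{A, B, C}; {C, D}

Candidate keys of the original relation: {A}, {B}.
In {A, B, C, D}, {C} is not a superkey ({C}⁺ restricted to this set is {C, D}), so split on C --> D into {C, D} and {A, B, C}.
{C, D} has no BCNF violation.
{A, B, C} has no BCNF violation.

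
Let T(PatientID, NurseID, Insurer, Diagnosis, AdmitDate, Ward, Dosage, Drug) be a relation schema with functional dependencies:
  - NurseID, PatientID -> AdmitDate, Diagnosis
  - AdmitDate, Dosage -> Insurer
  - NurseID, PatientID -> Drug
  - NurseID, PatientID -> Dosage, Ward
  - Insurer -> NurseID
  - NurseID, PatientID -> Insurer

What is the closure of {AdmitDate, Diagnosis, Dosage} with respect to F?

Start with {AdmitDate, Diagnosis, Dosage}.
AdmitDate, Dosage -> Insurer applies; add {Insurer} → now {AdmitDate, Diagnosis, Dosage, Insurer}.
Insurer -> NurseID applies; add {NurseID} → now {AdmitDate, Diagnosis, Dosage, Insurer, NurseID}.
No further FD applies.

{AdmitDate, Diagnosis, Dosage, Insurer, NurseID}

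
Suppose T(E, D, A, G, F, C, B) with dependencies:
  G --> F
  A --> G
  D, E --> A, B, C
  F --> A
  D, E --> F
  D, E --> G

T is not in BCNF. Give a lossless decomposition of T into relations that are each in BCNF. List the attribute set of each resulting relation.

{A, F, G}; {B, C, D, E, G}

Candidate key of the original relation: {D, E}.
{A, B, C, D, E, F, G}: {G} determines {A, F, G} here but is not a superkey — split on G --> A, F, giving {A, F, G} and {B, C, D, E, G}.
{A, F, G}: every determinant is a superkey — BCNF.
{B, C, D, E, G}: every determinant is a superkey — BCNF.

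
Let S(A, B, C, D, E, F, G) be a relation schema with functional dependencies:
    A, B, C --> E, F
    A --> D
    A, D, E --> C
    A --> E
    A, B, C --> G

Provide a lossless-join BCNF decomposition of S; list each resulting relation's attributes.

Candidate key of the original relation: {A, B}.
In {A, B, C, D, E, F, G}, {A} is not a superkey ({A}⁺ restricted to this set is {A, C, D, E}), so split on A --> C, D, E into {A, C, D, E} and {A, B, F, G}.
{A, C, D, E} has no BCNF violation.
{A, B, F, G} has no BCNF violation.

{A, B, F, G}; {A, C, D, E}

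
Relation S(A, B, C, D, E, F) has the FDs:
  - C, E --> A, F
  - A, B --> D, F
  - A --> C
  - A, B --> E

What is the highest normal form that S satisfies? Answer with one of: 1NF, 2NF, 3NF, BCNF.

Candidate keys: {A, B}, {B, C, E}. Prime attributes: {A, B, C, E}.
For C, E --> A, F we have {C, E}⁺ = {A, C, E, F}; {C, E} is not a superkey, so BCNF fails.
C, E --> A, F determines the non-prime attribute {F} from a non-superkey — 3NF is violated.
Since {C, E} ⊂ {B, C, E} and {C, E}⁺ ⊇ {F} with {F} non-prime, there is a partial dependency; 2NF fails.

1NF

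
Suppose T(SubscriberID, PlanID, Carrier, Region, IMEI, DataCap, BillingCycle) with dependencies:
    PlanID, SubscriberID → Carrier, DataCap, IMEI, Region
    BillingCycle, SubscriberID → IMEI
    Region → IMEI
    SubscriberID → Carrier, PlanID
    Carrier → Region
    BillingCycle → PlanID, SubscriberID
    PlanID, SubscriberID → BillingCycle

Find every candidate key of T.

Closure of {BillingCycle} is {BillingCycle, Carrier, DataCap, IMEI, PlanID, Region, SubscriberID}, the whole schema; {BillingCycle} is a candidate key.
Closure of {SubscriberID} is {BillingCycle, Carrier, DataCap, IMEI, PlanID, Region, SubscriberID}, the whole schema; {SubscriberID} is a candidate key.
These are minimal and exhaustive — every other superkey contains one of them.

{BillingCycle}, {SubscriberID}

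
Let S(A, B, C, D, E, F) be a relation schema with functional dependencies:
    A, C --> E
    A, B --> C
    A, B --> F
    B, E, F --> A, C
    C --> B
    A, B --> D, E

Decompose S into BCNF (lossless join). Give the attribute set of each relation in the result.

Candidate keys of the original relation: {A, B}, {A, C}, {B, E, F}, {C, E, F}.
In {A, B, C, D, E, F}, {C} is not a superkey ({C}⁺ restricted to this set is {B, C}), so split on C --> B into {B, C} and {A, C, D, E, F}.
{B, C} is in BCNF.
{A, C, D, E, F} is in BCNF.

{A, C, D, E, F}; {B, C}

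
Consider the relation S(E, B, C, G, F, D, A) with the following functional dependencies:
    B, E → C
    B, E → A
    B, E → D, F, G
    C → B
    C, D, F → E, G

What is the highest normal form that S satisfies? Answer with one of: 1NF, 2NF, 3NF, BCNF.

3NF

Candidate keys: {B, E}, {C, D, F}, {C, E}. Prime attributes: {B, C, D, E, F}.
For C → B we have {C}⁺ = {B, C}; {C} is not a superkey, so BCNF fails.
But every attribute on its right side ({B}) is prime, and the same holds for every other non-superkey FD, so 3NF still holds.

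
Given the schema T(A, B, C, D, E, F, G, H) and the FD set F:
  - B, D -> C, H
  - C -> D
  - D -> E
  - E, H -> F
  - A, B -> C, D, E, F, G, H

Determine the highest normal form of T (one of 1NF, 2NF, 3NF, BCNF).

2NF

Candidate key: {A, B}. Prime attributes: {A, B}.
For B, D -> C, H we have {B, D}⁺ = {B, C, D, E, F, H}; {B, D} is not a superkey, so BCNF fails.
Because {C, H} are non-prime and the left side of B, D -> C, H is not a superkey, the relation is not in 3NF.
No non-prime attribute depends on a proper subset of any candidate key, so 2NF holds.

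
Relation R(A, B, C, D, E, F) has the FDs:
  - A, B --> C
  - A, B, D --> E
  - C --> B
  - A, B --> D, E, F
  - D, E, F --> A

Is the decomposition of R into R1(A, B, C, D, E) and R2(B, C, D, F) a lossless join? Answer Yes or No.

The shared attributes are {B, C, D} and {B, C, D}⁺ = {B, C, D}.
R1 ⊄ {B, C, D} and R2 ⊄ {B, C, D}, so the split is lossy.

No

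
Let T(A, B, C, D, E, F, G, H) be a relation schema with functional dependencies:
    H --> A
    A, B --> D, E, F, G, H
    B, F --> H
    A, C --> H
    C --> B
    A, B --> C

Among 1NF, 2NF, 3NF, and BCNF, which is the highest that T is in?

3NF

Candidate keys: {A, B}, {A, C}, {B, F}, {B, H}, {C, F}, {C, H}. Prime attributes: {A, B, C, F, H}.
H --> A: {H}⁺ = {A, H}, which is not all of the attributes, so the left side is not a superkey — BCNF is violated.
But every attribute on its right side ({A}) is prime, and the same holds for every other non-superkey FD, so 3NF still holds.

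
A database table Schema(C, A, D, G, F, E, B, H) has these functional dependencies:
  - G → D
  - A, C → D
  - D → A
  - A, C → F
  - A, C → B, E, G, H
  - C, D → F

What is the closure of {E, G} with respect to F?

Start with {E, G}.
G → D applies; add {D} → now {D, E, G}.
D → A applies; add {A} → now {A, D, E, G}.
No further FD applies.

{A, D, E, G}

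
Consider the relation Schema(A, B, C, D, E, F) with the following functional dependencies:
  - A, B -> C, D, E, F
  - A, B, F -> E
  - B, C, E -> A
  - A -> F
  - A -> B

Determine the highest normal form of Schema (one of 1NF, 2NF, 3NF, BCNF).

Candidate keys: {A}, {B, C, E}. Prime attributes: {A, B, C, E}.
Each dependency's left side is a superkey — BCNF holds.

BCNF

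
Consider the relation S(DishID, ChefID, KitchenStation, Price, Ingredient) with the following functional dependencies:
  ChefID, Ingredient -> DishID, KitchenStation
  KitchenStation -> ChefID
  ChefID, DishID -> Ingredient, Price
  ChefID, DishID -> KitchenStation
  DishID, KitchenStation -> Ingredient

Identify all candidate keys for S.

{ChefID, DishID}⁺ = {ChefID, DishID, Ingredient, KitchenStation, Price} — all of the relation — so {ChefID, DishID} is a candidate key.
{ChefID, Ingredient}⁺ = {ChefID, DishID, Ingredient, KitchenStation, Price} — all of the relation — so {ChefID, Ingredient} is a candidate key.
{DishID, KitchenStation}⁺ = {ChefID, DishID, Ingredient, KitchenStation, Price} — all of the relation — so {DishID, KitchenStation} is a candidate key.
{Ingredient, KitchenStation}⁺ = {ChefID, DishID, Ingredient, KitchenStation, Price} — all of the relation — so {Ingredient, KitchenStation} is a candidate key.
Any other superkey properly contains one of these, so there are no further candidate keys.

{ChefID, DishID}, {ChefID, Ingredient}, {DishID, KitchenStation}, {Ingredient, KitchenStation}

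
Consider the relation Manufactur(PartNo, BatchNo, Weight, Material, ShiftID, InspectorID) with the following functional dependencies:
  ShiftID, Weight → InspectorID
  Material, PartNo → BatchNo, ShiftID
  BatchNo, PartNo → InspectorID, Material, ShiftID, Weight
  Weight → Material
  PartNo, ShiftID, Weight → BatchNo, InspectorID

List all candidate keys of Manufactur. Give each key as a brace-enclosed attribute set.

Attributes never on any right-hand side: {PartNo} — every candidate key must contain it.
{BatchNo, PartNo}⁺ = {BatchNo, InspectorID, Material, PartNo, ShiftID, Weight}, which is every attribute, so {BatchNo, PartNo} is a candidate key.
{Material, PartNo}⁺ = {BatchNo, InspectorID, Material, PartNo, ShiftID, Weight}, which is every attribute, so {Material, PartNo} is a candidate key.
{PartNo, Weight}⁺ = {BatchNo, InspectorID, Material, PartNo, ShiftID, Weight}, which is every attribute, so {PartNo, Weight} is a candidate key.
These are minimal and exhaustive — every other superkey contains one of them.

{BatchNo, PartNo}, {Material, PartNo}, {PartNo, Weight}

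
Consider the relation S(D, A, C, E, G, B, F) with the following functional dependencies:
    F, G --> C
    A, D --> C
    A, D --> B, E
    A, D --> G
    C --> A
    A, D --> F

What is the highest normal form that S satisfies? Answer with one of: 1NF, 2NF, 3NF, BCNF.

Candidate keys: {A, D}, {C, D}, {D, F, G}. Prime attributes: {A, C, D, F, G}.
For F, G --> C we have {F, G}⁺ = {A, C, F, G}; {F, G} is not a superkey, so BCNF fails.
But every attribute on its right side ({C}) is prime, and the same holds for every other non-superkey FD, so 3NF still holds.

3NF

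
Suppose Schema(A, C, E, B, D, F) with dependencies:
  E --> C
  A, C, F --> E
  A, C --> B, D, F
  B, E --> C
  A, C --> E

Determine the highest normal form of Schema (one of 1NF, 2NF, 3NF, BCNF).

Candidate keys: {A, C}, {A, E}. Prime attributes: {A, C, E}.
For E --> C we have {E}⁺ = {C, E}; {E} is not a superkey, so BCNF fails.
But every attribute on its right side ({C}) is prime, and the same holds for every other non-superkey FD, so 3NF still holds.

3NF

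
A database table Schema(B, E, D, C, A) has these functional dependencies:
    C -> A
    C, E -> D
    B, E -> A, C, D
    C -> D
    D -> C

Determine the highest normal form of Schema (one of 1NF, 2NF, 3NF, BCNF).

Candidate key: {B, E}. Prime attributes: {B, E}.
C -> A breaks BCNF: {C}⁺ = {A, C, D}, so {C} is not a superkey.
C -> A determines the non-prime attribute {A} from a non-superkey — 3NF is violated.
No non-prime attribute depends on a proper subset of any candidate key, so 2NF holds.

2NF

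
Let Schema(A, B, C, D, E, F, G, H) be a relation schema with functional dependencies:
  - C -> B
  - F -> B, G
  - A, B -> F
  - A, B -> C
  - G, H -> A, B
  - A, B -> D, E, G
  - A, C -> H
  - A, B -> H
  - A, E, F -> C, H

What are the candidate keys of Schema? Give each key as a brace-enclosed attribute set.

{A, B}⁺ = {A, B, C, D, E, F, G, H} — all of the relation — so {A, B} is a candidate key.
{A, C}⁺ = {A, B, C, D, E, F, G, H} — all of the relation — so {A, C} is a candidate key.
{A, F}⁺ = {A, B, C, D, E, F, G, H} — all of the relation — so {A, F} is a candidate key.
{F, H}⁺ = {A, B, C, D, E, F, G, H} — all of the relation — so {F, H} is a candidate key.
{G, H}⁺ = {A, B, C, D, E, F, G, H} — all of the relation — so {G, H} is a candidate key.
Any other superkey properly contains one of these, so there are no further candidate keys.

{A, B}, {A, C}, {A, F}, {F, H}, {G, H}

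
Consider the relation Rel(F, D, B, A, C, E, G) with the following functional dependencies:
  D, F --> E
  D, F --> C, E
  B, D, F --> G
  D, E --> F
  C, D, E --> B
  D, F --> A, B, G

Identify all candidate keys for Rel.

No FD produces {D}, so it must be in every candidate key.
{D, E} is a candidate key since {D, E}⁺ = {A, B, C, D, E, F, G} covers every attribute.
{D, F} is a candidate key since {D, F}⁺ = {A, B, C, D, E, F, G} covers every attribute.
No proper subset of any of these is a key, and no other minimal superkey exists.

{D, E}, {D, F}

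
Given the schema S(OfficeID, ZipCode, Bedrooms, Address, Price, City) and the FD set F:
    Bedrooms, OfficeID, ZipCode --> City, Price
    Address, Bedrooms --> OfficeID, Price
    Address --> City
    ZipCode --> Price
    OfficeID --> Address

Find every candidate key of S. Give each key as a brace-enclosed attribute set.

No FD produces {Bedrooms, ZipCode}, so they must be in every candidate key.
{Address, Bedrooms, ZipCode}⁺ = {Address, Bedrooms, City, OfficeID, Price, ZipCode} — all of the relation — so {Address, Bedrooms, ZipCode} is a candidate key.
{Bedrooms, OfficeID, ZipCode}⁺ = {Address, Bedrooms, City, OfficeID, Price, ZipCode} — all of the relation — so {Bedrooms, OfficeID, ZipCode} is a candidate key.
These are minimal and exhaustive — every other superkey contains one of them.

{Address, Bedrooms, ZipCode}, {Bedrooms, OfficeID, ZipCode}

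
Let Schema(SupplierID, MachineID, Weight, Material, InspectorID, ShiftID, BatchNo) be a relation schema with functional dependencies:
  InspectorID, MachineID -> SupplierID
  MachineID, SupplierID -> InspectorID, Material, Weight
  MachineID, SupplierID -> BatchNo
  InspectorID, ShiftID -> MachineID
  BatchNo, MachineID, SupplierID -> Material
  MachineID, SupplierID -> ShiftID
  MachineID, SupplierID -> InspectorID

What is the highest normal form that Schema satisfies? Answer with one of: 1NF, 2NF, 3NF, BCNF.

Candidate keys: {InspectorID, MachineID}, {InspectorID, ShiftID}, {MachineID, SupplierID}. Prime attributes: {InspectorID, MachineID, ShiftID, SupplierID}.
The left-hand side of every FD is a superkey, so BCNF is satisfied.

BCNF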